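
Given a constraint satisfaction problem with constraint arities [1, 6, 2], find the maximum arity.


The arities are: 1, 6, 2.
Scan for the maximum value.
Maximum arity = 6.

6


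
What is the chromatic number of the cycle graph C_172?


A cycle on an even number of vertices is bipartite: alternate two colors around the cycle.
Since 172 is even, two colors suffice, and at least two are needed because the graph has edges.
Chromatic number = 2.

2


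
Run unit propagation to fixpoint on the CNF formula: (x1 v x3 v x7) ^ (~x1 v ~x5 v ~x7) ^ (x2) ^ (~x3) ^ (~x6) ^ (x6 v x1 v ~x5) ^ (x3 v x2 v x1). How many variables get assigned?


Unit propagation repeatedly assigns the literal in any unit clause, then simplifies.
Assignments in order: x2 = T, x3 = F, x6 = F.
No further unit clauses remain.
Total variables assigned = 3.

3


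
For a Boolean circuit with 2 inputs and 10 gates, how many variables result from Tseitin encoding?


The Tseitin transformation introduces one auxiliary variable per gate.
Total variables = inputs + gates = 2 + 10 = 12.

12


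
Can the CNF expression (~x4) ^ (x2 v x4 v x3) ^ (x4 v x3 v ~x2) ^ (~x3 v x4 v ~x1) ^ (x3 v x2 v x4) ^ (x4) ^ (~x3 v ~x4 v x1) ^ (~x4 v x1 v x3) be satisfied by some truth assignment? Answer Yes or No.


Check all 16 possible truth assignments.
Number of satisfying assignments found: 0.
The formula is unsatisfiable.

No


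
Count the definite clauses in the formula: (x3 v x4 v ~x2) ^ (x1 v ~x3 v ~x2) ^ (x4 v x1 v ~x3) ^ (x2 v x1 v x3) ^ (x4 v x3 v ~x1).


A definite clause has exactly one positive literal.
Clause 1: 2 positive -> not definite
Clause 2: 1 positive -> definite
Clause 3: 2 positive -> not definite
Clause 4: 3 positive -> not definite
Clause 5: 2 positive -> not definite
Definite clause count = 1.

1


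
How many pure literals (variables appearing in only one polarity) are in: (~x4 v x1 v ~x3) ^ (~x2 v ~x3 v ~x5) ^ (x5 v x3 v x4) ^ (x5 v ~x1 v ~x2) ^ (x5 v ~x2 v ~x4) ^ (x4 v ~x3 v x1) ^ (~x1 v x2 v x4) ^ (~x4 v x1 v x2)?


A pure literal appears in only one polarity across all clauses.
No pure literals found.
Count = 0.

0


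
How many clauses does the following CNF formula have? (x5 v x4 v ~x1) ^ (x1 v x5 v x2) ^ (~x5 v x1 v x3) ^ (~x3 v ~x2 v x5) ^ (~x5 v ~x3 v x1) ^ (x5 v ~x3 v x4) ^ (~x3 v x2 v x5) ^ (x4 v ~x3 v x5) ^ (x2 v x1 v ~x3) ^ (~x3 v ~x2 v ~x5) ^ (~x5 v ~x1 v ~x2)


Each group enclosed in parentheses joined by ^ is one clause.
Counting the conjuncts: 11 clauses.

11


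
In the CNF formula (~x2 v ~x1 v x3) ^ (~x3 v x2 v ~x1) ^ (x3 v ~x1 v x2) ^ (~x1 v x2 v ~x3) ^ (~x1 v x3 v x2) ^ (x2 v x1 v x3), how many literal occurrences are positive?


Scan each clause for unnegated literals.
Clause 1: 1 positive; Clause 2: 1 positive; Clause 3: 2 positive; Clause 4: 1 positive; Clause 5: 2 positive; Clause 6: 3 positive.
Total positive literal occurrences = 10.

10


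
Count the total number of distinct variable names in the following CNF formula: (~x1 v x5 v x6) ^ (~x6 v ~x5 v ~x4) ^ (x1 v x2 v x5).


Identify each distinct variable in the formula.
Variables found: x1, x2, x4, x5, x6.
Total distinct variables = 5.

5


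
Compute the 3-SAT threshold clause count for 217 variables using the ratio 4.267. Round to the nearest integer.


The 3-SAT phase transition occurs at approximately 4.267 clauses per variable.
m = 4.267 * 217 = 925.939.
Rounded to nearest integer: 926.

926


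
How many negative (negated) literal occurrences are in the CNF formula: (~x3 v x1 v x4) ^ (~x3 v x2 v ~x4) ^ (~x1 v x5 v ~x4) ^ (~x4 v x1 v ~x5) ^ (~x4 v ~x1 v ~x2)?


Scan each clause for negated literals.
Clause 1: 1 negative; Clause 2: 2 negative; Clause 3: 2 negative; Clause 4: 2 negative; Clause 5: 3 negative.
Total negative literal occurrences = 10.

10


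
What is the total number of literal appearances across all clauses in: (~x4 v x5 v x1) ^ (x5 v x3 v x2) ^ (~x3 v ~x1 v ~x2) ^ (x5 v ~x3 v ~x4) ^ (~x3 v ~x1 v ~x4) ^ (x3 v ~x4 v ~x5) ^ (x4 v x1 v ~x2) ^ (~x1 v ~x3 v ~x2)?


Clause lengths: 3, 3, 3, 3, 3, 3, 3, 3.
Sum = 3 + 3 + 3 + 3 + 3 + 3 + 3 + 3 = 24.

24


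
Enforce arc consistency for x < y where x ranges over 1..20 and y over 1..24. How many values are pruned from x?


For the constraint x < y, x needs a supporting value in y's domain.
x can be at most 23 (one less than y's maximum).
Valid x values from domain: 20 out of 20.
Pruned = 20 - 20 = 0.

0


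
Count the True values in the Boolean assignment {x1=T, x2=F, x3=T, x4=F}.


The weight is the number of variables assigned True.
True variables: x1, x3.
Weight = 2.

2


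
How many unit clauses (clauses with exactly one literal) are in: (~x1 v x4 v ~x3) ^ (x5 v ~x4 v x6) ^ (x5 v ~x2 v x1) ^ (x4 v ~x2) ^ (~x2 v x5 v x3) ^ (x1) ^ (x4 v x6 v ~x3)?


A unit clause contains exactly one literal.
Unit clauses found: (x1).
Count = 1.

1


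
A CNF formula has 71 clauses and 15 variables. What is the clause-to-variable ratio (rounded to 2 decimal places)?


Clause-to-variable ratio = clauses / variables.
71 / 15 = 4.73.

4.73


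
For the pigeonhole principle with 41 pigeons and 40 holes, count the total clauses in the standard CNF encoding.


The PHP encoding has two parts:
1) At-least-one-hole clauses: 41 (one per pigeon, each with 40 literals).
2) At-most-one-pigeon-per-hole clauses: 40 holes * C(41,2) = 40 * 820 = 32800.
Total clauses = 41 + 32800 = 32841.

32841


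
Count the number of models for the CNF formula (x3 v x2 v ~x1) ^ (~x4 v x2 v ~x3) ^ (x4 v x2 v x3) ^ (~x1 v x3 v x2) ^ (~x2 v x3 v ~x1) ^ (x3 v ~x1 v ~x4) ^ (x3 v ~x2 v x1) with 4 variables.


Enumerate all 16 truth assignments over 4 variables.
Test each against every clause.
Satisfying assignments found: 7.

7


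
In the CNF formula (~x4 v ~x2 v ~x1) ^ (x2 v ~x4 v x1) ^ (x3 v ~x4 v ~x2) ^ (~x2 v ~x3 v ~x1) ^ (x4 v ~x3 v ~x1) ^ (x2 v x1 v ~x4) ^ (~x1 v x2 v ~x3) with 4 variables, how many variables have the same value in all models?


Find all satisfying assignments: 8 model(s).
Check which variables have the same value in every model.
No variable is fixed across all models.
Backbone size = 0.

0


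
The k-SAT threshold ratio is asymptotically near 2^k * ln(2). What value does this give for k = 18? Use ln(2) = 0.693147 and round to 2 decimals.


Using the asymptotic formula: threshold ~ 2^k * ln(2).
2^18 = 262144.
262144 * 0.693147 = 181704.33.

181704.33


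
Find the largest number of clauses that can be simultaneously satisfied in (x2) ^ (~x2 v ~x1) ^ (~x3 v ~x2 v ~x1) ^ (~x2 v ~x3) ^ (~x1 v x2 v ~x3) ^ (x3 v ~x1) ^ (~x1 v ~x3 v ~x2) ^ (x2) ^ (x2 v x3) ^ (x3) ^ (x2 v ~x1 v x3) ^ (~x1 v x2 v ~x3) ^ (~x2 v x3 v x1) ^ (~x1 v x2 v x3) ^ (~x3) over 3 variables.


Enumerate all 8 truth assignments.
For each, count how many of the 15 clauses are satisfied.
The formula is not fully satisfiable, so the maximum is below 15.
Maximum simultaneously satisfiable clauses = 13.

13


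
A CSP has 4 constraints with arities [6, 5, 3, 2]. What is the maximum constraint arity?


The arities are: 6, 5, 3, 2.
Scan for the maximum value.
Maximum arity = 6.

6


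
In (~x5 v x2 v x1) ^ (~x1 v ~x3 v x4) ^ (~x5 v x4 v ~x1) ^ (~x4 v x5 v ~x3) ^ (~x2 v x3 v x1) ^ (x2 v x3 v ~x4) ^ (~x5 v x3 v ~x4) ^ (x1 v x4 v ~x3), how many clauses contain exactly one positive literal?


A definite clause has exactly one positive literal.
Clause 1: 2 positive -> not definite
Clause 2: 1 positive -> definite
Clause 3: 1 positive -> definite
Clause 4: 1 positive -> definite
Clause 5: 2 positive -> not definite
Clause 6: 2 positive -> not definite
Clause 7: 1 positive -> definite
Clause 8: 2 positive -> not definite
Definite clause count = 4.

4


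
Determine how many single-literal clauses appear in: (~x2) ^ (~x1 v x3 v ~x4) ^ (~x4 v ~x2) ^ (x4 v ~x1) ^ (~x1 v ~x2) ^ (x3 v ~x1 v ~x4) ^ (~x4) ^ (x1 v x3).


A unit clause contains exactly one literal.
Unit clauses found: (~x2), (~x4).
Count = 2.

2


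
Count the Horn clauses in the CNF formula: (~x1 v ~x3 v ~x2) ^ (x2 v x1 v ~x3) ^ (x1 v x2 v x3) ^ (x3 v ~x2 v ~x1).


A Horn clause has at most one positive literal.
Clause 1: 0 positive lit(s) -> Horn
Clause 2: 2 positive lit(s) -> not Horn
Clause 3: 3 positive lit(s) -> not Horn
Clause 4: 1 positive lit(s) -> Horn
Total Horn clauses = 2.

2


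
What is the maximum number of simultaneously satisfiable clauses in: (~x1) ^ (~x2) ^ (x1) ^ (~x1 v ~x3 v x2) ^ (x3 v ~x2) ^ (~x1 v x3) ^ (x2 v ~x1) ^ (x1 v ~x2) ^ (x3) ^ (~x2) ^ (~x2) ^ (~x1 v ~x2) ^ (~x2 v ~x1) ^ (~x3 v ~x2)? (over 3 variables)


Enumerate all 8 truth assignments.
For each, count how many of the 14 clauses are satisfied.
The formula is not fully satisfiable, so the maximum is below 14.
Maximum simultaneously satisfiable clauses = 13.

13


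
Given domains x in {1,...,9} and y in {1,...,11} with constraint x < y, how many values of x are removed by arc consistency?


For the constraint x < y, x needs a supporting value in y's domain.
x can be at most 10 (one less than y's maximum).
Valid x values from domain: 9 out of 9.
Pruned = 9 - 9 = 0.

0


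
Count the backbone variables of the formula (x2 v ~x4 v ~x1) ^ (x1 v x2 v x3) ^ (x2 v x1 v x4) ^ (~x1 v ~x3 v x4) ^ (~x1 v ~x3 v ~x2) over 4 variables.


Find all satisfying assignments: 8 model(s).
Check which variables have the same value in every model.
No variable is fixed across all models.
Backbone size = 0.

0


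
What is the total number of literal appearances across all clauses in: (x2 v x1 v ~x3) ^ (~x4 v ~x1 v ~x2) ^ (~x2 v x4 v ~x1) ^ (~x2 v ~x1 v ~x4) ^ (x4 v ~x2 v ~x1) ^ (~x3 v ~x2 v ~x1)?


Clause lengths: 3, 3, 3, 3, 3, 3.
Sum = 3 + 3 + 3 + 3 + 3 + 3 = 18.

18


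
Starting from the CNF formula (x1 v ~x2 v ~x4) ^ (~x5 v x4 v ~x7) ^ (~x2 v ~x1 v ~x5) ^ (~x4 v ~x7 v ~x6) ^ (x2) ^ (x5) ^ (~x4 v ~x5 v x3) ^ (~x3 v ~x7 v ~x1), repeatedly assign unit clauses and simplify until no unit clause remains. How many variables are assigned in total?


Unit propagation repeatedly assigns the literal in any unit clause, then simplifies.
Assignments in order: x2 = T, x5 = T, x1 = F, x4 = F, x7 = F.
No further unit clauses remain.
Total variables assigned = 5.

5


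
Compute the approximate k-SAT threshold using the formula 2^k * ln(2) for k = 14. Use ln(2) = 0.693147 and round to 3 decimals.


Using the asymptotic formula: threshold ~ 2^k * ln(2).
2^14 = 16384.
16384 * 0.693147 = 11356.52.

11356.52


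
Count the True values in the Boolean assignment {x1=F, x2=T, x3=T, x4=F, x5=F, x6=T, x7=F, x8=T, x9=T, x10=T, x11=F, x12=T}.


The weight is the number of variables assigned True.
True variables: x2, x3, x6, x8, x9, x10, x12.
Weight = 7.

7


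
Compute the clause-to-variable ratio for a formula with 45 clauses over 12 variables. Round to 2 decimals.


Clause-to-variable ratio = clauses / variables.
45 / 12 = 3.75.

3.75


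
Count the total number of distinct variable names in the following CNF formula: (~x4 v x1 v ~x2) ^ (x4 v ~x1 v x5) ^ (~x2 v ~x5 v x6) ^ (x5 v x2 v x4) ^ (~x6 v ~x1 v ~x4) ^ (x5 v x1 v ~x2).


Identify each distinct variable in the formula.
Variables found: x1, x2, x4, x5, x6.
Total distinct variables = 5.

5


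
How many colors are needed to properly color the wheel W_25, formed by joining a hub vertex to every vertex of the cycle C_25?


W_25 consists of the cycle C_25 together with a hub vertex adjacent to every cycle vertex.
The cycle C_25 needs 3 colors (odd cycle -> 3).
The hub is adjacent to every cycle vertex, so it must receive a new color distinct from all of them.
Chromatic number = 3 + 1 = 4.

4


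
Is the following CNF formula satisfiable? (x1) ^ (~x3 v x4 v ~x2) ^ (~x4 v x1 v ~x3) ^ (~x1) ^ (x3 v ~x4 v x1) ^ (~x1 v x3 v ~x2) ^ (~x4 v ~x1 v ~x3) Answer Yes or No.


Check all 16 possible truth assignments.
Number of satisfying assignments found: 0.
The formula is unsatisfiable.

No


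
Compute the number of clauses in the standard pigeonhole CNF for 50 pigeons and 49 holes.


The PHP encoding has two parts:
1) At-least-one-hole clauses: 50 (one per pigeon, each with 49 literals).
2) At-most-one-pigeon-per-hole clauses: 49 holes * C(50,2) = 49 * 1225 = 60025.
Total clauses = 50 + 60025 = 60075.

60075


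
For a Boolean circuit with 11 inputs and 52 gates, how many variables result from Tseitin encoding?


The Tseitin transformation introduces one auxiliary variable per gate.
Total variables = inputs + gates = 11 + 52 = 63.

63


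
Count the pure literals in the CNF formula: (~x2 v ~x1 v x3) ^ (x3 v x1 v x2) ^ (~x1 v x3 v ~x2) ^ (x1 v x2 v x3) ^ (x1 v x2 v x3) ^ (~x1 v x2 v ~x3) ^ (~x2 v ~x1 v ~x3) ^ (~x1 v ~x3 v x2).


A pure literal appears in only one polarity across all clauses.
No pure literals found.
Count = 0.

0


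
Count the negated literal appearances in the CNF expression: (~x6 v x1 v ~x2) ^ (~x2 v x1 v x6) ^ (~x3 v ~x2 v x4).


Scan each clause for negated literals.
Clause 1: 2 negative; Clause 2: 1 negative; Clause 3: 2 negative.
Total negative literal occurrences = 5.

5


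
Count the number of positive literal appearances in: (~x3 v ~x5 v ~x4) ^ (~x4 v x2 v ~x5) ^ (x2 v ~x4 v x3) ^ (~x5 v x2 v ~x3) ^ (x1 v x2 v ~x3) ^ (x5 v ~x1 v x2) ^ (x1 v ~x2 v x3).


Scan each clause for unnegated literals.
Clause 1: 0 positive; Clause 2: 1 positive; Clause 3: 2 positive; Clause 4: 1 positive; Clause 5: 2 positive; Clause 6: 2 positive; Clause 7: 2 positive.
Total positive literal occurrences = 10.

10


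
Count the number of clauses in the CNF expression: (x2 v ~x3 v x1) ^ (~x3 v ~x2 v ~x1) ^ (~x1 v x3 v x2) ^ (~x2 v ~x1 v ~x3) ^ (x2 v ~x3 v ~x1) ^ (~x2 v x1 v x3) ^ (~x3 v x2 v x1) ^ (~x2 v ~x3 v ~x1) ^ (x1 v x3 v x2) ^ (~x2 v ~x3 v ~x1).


Each group enclosed in parentheses joined by ^ is one clause.
Counting the conjuncts: 10 clauses.

10


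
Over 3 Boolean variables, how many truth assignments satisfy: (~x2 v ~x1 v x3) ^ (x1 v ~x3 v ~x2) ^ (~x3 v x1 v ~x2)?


Enumerate all 8 truth assignments over 3 variables.
Test each against every clause.
Satisfying assignments found: 6.

6


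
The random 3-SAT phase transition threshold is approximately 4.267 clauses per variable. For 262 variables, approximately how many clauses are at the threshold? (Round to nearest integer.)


The 3-SAT phase transition occurs at approximately 4.267 clauses per variable.
m = 4.267 * 262 = 1117.954.
Rounded to nearest integer: 1118.

1118


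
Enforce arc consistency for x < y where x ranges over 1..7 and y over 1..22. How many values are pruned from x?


For the constraint x < y, x needs a supporting value in y's domain.
x can be at most 21 (one less than y's maximum).
Valid x values from domain: 7 out of 7.
Pruned = 7 - 7 = 0.

0


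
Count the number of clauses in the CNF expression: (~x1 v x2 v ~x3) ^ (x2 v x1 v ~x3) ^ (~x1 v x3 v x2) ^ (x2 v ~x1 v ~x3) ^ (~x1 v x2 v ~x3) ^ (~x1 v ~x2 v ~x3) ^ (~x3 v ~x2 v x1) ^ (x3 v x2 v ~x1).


Each group enclosed in parentheses joined by ^ is one clause.
Counting the conjuncts: 8 clauses.

8


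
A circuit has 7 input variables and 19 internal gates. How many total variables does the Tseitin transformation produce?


The Tseitin transformation introduces one auxiliary variable per gate.
Total variables = inputs + gates = 7 + 19 = 26.

26


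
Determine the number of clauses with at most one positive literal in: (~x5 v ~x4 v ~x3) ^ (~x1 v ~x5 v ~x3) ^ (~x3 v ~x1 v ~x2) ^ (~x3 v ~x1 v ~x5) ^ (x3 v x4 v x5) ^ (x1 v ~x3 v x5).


A Horn clause has at most one positive literal.
Clause 1: 0 positive lit(s) -> Horn
Clause 2: 0 positive lit(s) -> Horn
Clause 3: 0 positive lit(s) -> Horn
Clause 4: 0 positive lit(s) -> Horn
Clause 5: 3 positive lit(s) -> not Horn
Clause 6: 2 positive lit(s) -> not Horn
Total Horn clauses = 4.

4


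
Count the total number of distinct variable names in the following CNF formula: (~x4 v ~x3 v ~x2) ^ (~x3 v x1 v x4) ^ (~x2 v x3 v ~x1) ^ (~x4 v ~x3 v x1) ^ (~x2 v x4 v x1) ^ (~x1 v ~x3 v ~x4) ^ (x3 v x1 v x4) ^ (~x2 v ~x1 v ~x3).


Identify each distinct variable in the formula.
Variables found: x1, x2, x3, x4.
Total distinct variables = 4.

4


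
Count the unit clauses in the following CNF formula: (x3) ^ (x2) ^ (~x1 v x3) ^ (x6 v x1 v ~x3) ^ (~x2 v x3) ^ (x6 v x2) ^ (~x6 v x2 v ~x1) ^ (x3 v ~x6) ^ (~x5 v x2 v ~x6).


A unit clause contains exactly one literal.
Unit clauses found: (x3), (x2).
Count = 2.

2


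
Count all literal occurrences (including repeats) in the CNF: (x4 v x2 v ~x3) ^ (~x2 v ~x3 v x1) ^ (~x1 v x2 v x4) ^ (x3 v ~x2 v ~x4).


Clause lengths: 3, 3, 3, 3.
Sum = 3 + 3 + 3 + 3 = 12.

12


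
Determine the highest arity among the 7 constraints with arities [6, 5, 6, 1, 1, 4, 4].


The arities are: 6, 5, 6, 1, 1, 4, 4.
Scan for the maximum value.
Maximum arity = 6.

6


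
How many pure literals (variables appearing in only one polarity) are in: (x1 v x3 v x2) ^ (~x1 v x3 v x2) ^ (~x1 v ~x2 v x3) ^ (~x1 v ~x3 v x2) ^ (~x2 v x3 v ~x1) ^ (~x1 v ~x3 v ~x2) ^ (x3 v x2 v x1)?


A pure literal appears in only one polarity across all clauses.
No pure literals found.
Count = 0.

0


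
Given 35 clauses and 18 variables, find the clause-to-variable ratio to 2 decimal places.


Clause-to-variable ratio = clauses / variables.
35 / 18 = 1.94.

1.94


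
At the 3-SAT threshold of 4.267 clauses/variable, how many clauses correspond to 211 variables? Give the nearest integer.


The 3-SAT phase transition occurs at approximately 4.267 clauses per variable.
m = 4.267 * 211 = 900.337.
Rounded to nearest integer: 900.

900


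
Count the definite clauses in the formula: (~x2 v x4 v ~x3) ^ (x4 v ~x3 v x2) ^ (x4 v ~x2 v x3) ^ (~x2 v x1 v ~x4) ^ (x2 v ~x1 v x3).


A definite clause has exactly one positive literal.
Clause 1: 1 positive -> definite
Clause 2: 2 positive -> not definite
Clause 3: 2 positive -> not definite
Clause 4: 1 positive -> definite
Clause 5: 2 positive -> not definite
Definite clause count = 2.

2


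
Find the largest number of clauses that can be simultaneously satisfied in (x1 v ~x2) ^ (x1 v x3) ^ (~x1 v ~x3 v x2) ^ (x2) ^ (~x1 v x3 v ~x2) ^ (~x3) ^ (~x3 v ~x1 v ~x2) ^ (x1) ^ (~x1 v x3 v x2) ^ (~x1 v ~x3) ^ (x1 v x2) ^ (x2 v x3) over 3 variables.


Enumerate all 8 truth assignments.
For each, count how many of the 12 clauses are satisfied.
The formula is not fully satisfiable, so the maximum is below 12.
Maximum simultaneously satisfiable clauses = 11.

11


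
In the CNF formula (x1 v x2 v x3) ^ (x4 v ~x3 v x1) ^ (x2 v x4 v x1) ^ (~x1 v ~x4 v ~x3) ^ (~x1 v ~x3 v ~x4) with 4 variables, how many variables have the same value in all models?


Find all satisfying assignments: 10 model(s).
Check which variables have the same value in every model.
No variable is fixed across all models.
Backbone size = 0.

0


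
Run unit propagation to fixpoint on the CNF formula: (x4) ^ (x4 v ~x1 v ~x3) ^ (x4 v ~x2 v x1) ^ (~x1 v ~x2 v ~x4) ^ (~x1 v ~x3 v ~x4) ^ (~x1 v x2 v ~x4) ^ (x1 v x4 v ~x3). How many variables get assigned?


Unit propagation repeatedly assigns the literal in any unit clause, then simplifies.
Assignments in order: x4 = T.
No further unit clauses remain.
Total variables assigned = 1.

1


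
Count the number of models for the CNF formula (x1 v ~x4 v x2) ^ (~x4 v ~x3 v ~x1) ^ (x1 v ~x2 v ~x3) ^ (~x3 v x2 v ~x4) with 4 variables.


Enumerate all 16 truth assignments over 4 variables.
Test each against every clause.
Satisfying assignments found: 10.

10


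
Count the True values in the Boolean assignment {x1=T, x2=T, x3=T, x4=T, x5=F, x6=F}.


The weight is the number of variables assigned True.
True variables: x1, x2, x3, x4.
Weight = 4.

4


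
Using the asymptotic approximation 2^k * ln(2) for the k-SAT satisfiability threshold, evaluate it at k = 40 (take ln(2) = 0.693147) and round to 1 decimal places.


Using the asymptotic formula: threshold ~ 2^k * ln(2).
2^40 = 1099511627776.
1099511627776 * 0.693147 = 762123186258.1.

762123186258.1


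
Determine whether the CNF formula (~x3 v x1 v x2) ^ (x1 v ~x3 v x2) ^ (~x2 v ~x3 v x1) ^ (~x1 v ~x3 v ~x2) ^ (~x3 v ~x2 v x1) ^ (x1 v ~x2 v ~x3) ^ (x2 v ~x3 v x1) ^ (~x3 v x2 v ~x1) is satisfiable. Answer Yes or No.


Check all 8 possible truth assignments.
Number of satisfying assignments found: 4.
The formula is satisfiable.

Yes


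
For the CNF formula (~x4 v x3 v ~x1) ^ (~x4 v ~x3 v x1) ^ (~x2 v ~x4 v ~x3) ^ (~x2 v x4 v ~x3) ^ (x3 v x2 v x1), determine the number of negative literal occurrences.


Scan each clause for negated literals.
Clause 1: 2 negative; Clause 2: 2 negative; Clause 3: 3 negative; Clause 4: 2 negative; Clause 5: 0 negative.
Total negative literal occurrences = 9.

9


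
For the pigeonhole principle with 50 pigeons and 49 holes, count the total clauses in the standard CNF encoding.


The PHP encoding has two parts:
1) At-least-one-hole clauses: 50 (one per pigeon, each with 49 literals).
2) At-most-one-pigeon-per-hole clauses: 49 holes * C(50,2) = 49 * 1225 = 60025.
Total clauses = 50 + 60025 = 60075.

60075


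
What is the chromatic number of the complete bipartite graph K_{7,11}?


K_{7,11} is bipartite by definition: the two parts are independent sets, with every edge crossing between them.
Color all vertices in one part with color 1 and all vertices in the other part with color 2.
Since the graph has at least one edge, one color does not suffice.
Chromatic number = 2.

2


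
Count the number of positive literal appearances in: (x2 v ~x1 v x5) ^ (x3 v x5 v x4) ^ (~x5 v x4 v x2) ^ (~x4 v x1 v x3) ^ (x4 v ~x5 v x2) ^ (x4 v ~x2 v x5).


Scan each clause for unnegated literals.
Clause 1: 2 positive; Clause 2: 3 positive; Clause 3: 2 positive; Clause 4: 2 positive; Clause 5: 2 positive; Clause 6: 2 positive.
Total positive literal occurrences = 13.

13


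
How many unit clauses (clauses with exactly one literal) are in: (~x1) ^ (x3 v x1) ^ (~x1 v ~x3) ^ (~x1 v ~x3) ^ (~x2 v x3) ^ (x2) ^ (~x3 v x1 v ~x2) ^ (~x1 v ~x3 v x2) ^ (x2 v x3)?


A unit clause contains exactly one literal.
Unit clauses found: (~x1), (x2).
Count = 2.

2


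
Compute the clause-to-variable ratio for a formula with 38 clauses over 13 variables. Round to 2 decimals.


Clause-to-variable ratio = clauses / variables.
38 / 13 = 2.92.

2.92


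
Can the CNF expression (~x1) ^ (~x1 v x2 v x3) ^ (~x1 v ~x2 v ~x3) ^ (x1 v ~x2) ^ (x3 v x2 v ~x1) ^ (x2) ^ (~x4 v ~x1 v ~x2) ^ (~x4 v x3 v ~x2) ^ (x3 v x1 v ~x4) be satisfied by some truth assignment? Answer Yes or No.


Check all 16 possible truth assignments.
Number of satisfying assignments found: 0.
The formula is unsatisfiable.

No


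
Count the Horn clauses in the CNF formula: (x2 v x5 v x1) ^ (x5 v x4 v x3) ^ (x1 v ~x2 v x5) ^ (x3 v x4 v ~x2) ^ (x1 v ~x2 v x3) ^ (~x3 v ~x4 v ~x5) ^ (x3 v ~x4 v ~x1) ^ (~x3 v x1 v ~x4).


A Horn clause has at most one positive literal.
Clause 1: 3 positive lit(s) -> not Horn
Clause 2: 3 positive lit(s) -> not Horn
Clause 3: 2 positive lit(s) -> not Horn
Clause 4: 2 positive lit(s) -> not Horn
Clause 5: 2 positive lit(s) -> not Horn
Clause 6: 0 positive lit(s) -> Horn
Clause 7: 1 positive lit(s) -> Horn
Clause 8: 1 positive lit(s) -> Horn
Total Horn clauses = 3.

3


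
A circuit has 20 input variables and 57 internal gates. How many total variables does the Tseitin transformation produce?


The Tseitin transformation introduces one auxiliary variable per gate.
Total variables = inputs + gates = 20 + 57 = 77.

77


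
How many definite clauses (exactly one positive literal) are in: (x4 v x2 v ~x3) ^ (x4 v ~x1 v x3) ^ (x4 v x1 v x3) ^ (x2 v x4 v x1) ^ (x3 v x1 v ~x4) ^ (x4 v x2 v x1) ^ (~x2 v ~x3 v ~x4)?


A definite clause has exactly one positive literal.
Clause 1: 2 positive -> not definite
Clause 2: 2 positive -> not definite
Clause 3: 3 positive -> not definite
Clause 4: 3 positive -> not definite
Clause 5: 2 positive -> not definite
Clause 6: 3 positive -> not definite
Clause 7: 0 positive -> not definite
Definite clause count = 0.

0


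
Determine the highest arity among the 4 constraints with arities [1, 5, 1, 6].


The arities are: 1, 5, 1, 6.
Scan for the maximum value.
Maximum arity = 6.

6


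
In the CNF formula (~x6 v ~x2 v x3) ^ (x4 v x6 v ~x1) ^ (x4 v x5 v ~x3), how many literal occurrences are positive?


Scan each clause for unnegated literals.
Clause 1: 1 positive; Clause 2: 2 positive; Clause 3: 2 positive.
Total positive literal occurrences = 5.

5


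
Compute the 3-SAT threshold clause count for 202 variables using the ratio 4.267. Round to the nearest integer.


The 3-SAT phase transition occurs at approximately 4.267 clauses per variable.
m = 4.267 * 202 = 861.934.
Rounded to nearest integer: 862.

862


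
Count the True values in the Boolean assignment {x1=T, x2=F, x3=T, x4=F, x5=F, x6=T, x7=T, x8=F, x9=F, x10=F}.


The weight is the number of variables assigned True.
True variables: x1, x3, x6, x7.
Weight = 4.

4


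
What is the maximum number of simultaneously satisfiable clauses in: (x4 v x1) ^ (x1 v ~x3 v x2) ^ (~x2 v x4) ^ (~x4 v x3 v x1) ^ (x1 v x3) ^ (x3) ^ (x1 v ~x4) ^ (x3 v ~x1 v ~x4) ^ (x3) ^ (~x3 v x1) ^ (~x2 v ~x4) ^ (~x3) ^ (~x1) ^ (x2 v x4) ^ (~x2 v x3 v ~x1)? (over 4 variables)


Enumerate all 16 truth assignments.
For each, count how many of the 15 clauses are satisfied.
The formula is not fully satisfiable, so the maximum is below 15.
Maximum simultaneously satisfiable clauses = 13.

13


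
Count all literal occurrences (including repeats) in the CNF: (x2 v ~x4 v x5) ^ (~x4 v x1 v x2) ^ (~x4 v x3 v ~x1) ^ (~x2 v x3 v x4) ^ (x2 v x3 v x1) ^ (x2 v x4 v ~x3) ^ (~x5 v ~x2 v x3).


Clause lengths: 3, 3, 3, 3, 3, 3, 3.
Sum = 3 + 3 + 3 + 3 + 3 + 3 + 3 = 21.

21


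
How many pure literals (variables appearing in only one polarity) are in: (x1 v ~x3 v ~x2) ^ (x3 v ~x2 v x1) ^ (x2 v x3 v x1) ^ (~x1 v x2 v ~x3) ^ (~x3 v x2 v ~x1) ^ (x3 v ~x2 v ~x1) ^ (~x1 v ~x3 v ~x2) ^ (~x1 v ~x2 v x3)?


A pure literal appears in only one polarity across all clauses.
No pure literals found.
Count = 0.

0


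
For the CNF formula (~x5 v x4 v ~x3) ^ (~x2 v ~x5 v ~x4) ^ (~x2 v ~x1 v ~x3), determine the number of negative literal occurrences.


Scan each clause for negated literals.
Clause 1: 2 negative; Clause 2: 3 negative; Clause 3: 3 negative.
Total negative literal occurrences = 8.

8


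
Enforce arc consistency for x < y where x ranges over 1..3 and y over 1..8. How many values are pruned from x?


For the constraint x < y, x needs a supporting value in y's domain.
x can be at most 7 (one less than y's maximum).
Valid x values from domain: 3 out of 3.
Pruned = 3 - 3 = 0.

0


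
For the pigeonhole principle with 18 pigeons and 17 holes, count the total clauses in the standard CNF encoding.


The PHP encoding has two parts:
1) At-least-one-hole clauses: 18 (one per pigeon, each with 17 literals).
2) At-most-one-pigeon-per-hole clauses: 17 holes * C(18,2) = 17 * 153 = 2601.
Total clauses = 18 + 2601 = 2619.

2619


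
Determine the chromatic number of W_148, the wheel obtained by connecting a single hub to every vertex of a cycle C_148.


W_148 consists of the cycle C_148 together with a hub vertex adjacent to every cycle vertex.
The cycle C_148 needs 2 colors (even cycle -> 2).
The hub is adjacent to every cycle vertex, so it must receive a new color distinct from all of them.
Chromatic number = 2 + 1 = 3.

3


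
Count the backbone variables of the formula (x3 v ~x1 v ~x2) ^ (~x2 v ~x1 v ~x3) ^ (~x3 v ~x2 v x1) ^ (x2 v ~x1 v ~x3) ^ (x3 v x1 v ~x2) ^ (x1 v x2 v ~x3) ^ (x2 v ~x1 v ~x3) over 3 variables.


Find all satisfying assignments: 2 model(s).
Check which variables have the same value in every model.
Fixed variables: x2=F, x3=F.
Backbone size = 2.

2


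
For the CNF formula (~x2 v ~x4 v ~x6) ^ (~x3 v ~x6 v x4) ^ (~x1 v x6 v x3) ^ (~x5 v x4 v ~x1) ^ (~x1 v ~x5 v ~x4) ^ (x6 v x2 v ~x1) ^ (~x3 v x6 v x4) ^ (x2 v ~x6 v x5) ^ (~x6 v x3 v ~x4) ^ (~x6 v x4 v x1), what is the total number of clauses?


Each group enclosed in parentheses joined by ^ is one clause.
Counting the conjuncts: 10 clauses.

10


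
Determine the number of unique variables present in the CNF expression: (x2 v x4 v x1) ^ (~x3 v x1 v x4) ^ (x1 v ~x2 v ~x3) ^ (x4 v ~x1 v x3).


Identify each distinct variable in the formula.
Variables found: x1, x2, x3, x4.
Total distinct variables = 4.

4


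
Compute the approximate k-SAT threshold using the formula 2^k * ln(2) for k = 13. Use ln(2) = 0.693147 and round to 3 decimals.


Using the asymptotic formula: threshold ~ 2^k * ln(2).
2^13 = 8192.
8192 * 0.693147 = 5678.26.

5678.26


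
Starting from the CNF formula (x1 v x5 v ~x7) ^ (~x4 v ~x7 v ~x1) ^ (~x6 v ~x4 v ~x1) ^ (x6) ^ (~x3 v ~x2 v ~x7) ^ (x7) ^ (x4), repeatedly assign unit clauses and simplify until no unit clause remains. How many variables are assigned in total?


Unit propagation repeatedly assigns the literal in any unit clause, then simplifies.
Assignments in order: x6 = T, x7 = T, x4 = T, x1 = F, x5 = T.
No further unit clauses remain.
Total variables assigned = 5.

5


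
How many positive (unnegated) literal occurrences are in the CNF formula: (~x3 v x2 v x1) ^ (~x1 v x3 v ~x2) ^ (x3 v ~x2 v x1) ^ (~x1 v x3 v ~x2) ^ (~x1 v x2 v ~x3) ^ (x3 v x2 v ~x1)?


Scan each clause for unnegated literals.
Clause 1: 2 positive; Clause 2: 1 positive; Clause 3: 2 positive; Clause 4: 1 positive; Clause 5: 1 positive; Clause 6: 2 positive.
Total positive literal occurrences = 9.

9


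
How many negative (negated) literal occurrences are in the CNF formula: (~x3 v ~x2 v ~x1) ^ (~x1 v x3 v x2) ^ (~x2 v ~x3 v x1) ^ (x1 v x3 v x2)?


Scan each clause for negated literals.
Clause 1: 3 negative; Clause 2: 1 negative; Clause 3: 2 negative; Clause 4: 0 negative.
Total negative literal occurrences = 6.

6


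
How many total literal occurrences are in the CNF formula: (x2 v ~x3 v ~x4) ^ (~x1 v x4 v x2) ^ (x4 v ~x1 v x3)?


Clause lengths: 3, 3, 3.
Sum = 3 + 3 + 3 = 9.

9


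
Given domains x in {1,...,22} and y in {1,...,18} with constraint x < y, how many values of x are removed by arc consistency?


For the constraint x < y, x needs a supporting value in y's domain.
x can be at most 17 (one less than y's maximum).
Valid x values from domain: 17 out of 22.
Pruned = 22 - 17 = 5.

5


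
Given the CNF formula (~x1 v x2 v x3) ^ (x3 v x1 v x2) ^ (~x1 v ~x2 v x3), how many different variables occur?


Identify each distinct variable in the formula.
Variables found: x1, x2, x3.
Total distinct variables = 3.

3


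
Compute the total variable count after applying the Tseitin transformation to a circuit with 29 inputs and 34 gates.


The Tseitin transformation introduces one auxiliary variable per gate.
Total variables = inputs + gates = 29 + 34 = 63.

63


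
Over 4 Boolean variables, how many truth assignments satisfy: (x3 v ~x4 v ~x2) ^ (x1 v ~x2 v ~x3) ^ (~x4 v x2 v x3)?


Enumerate all 16 truth assignments over 4 variables.
Test each against every clause.
Satisfying assignments found: 10.

10


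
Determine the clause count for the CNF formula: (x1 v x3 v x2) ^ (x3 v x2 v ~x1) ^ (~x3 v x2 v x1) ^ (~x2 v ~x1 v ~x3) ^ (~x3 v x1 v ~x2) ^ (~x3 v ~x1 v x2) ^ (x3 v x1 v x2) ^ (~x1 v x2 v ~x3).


Each group enclosed in parentheses joined by ^ is one clause.
Counting the conjuncts: 8 clauses.

8


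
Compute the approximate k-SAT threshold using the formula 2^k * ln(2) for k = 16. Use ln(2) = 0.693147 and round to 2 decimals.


Using the asymptotic formula: threshold ~ 2^k * ln(2).
2^16 = 65536.
65536 * 0.693147 = 45426.08.

45426.08


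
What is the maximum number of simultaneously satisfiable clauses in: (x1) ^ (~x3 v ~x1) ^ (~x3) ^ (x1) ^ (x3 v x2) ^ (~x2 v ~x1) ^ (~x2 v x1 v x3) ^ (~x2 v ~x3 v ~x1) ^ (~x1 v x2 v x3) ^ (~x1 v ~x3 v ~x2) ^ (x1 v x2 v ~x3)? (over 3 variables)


Enumerate all 8 truth assignments.
For each, count how many of the 11 clauses are satisfied.
The formula is not fully satisfiable, so the maximum is below 11.
Maximum simultaneously satisfiable clauses = 10.

10


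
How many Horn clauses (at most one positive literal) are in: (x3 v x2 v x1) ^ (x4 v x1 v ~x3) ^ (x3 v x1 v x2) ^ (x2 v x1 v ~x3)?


A Horn clause has at most one positive literal.
Clause 1: 3 positive lit(s) -> not Horn
Clause 2: 2 positive lit(s) -> not Horn
Clause 3: 3 positive lit(s) -> not Horn
Clause 4: 2 positive lit(s) -> not Horn
Total Horn clauses = 0.

0


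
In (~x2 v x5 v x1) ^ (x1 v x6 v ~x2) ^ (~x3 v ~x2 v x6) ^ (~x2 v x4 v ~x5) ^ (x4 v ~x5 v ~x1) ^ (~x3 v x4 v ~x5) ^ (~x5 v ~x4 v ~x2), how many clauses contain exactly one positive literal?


A definite clause has exactly one positive literal.
Clause 1: 2 positive -> not definite
Clause 2: 2 positive -> not definite
Clause 3: 1 positive -> definite
Clause 4: 1 positive -> definite
Clause 5: 1 positive -> definite
Clause 6: 1 positive -> definite
Clause 7: 0 positive -> not definite
Definite clause count = 4.

4


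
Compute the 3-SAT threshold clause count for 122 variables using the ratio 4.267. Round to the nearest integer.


The 3-SAT phase transition occurs at approximately 4.267 clauses per variable.
m = 4.267 * 122 = 520.574.
Rounded to nearest integer: 521.

521


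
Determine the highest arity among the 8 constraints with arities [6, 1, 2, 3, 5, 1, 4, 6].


The arities are: 6, 1, 2, 3, 5, 1, 4, 6.
Scan for the maximum value.
Maximum arity = 6.

6


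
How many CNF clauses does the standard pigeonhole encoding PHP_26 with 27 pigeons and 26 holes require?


The PHP encoding has two parts:
1) At-least-one-hole clauses: 27 (one per pigeon, each with 26 literals).
2) At-most-one-pigeon-per-hole clauses: 26 holes * C(27,2) = 26 * 351 = 9126.
Total clauses = 27 + 9126 = 9153.

9153


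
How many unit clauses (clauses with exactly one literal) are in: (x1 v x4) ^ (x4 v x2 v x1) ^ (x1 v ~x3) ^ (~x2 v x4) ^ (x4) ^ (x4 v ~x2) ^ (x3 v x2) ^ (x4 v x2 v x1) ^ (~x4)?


A unit clause contains exactly one literal.
Unit clauses found: (x4), (~x4).
Count = 2.

2


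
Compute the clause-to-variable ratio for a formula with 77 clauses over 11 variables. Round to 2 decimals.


Clause-to-variable ratio = clauses / variables.
77 / 11 = 7.0.

7.0


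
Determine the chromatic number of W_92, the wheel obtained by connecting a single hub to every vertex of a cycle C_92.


W_92 consists of the cycle C_92 together with a hub vertex adjacent to every cycle vertex.
The cycle C_92 needs 2 colors (even cycle -> 2).
The hub is adjacent to every cycle vertex, so it must receive a new color distinct from all of them.
Chromatic number = 2 + 1 = 3.

3


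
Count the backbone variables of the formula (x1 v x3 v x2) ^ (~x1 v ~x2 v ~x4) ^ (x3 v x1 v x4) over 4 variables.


Find all satisfying assignments: 11 model(s).
Check which variables have the same value in every model.
No variable is fixed across all models.
Backbone size = 0.

0


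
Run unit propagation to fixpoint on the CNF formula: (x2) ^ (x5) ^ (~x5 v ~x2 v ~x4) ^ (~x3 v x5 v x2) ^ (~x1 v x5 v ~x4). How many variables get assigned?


Unit propagation repeatedly assigns the literal in any unit clause, then simplifies.
Assignments in order: x2 = T, x5 = T, x4 = F.
No further unit clauses remain.
Total variables assigned = 3.

3


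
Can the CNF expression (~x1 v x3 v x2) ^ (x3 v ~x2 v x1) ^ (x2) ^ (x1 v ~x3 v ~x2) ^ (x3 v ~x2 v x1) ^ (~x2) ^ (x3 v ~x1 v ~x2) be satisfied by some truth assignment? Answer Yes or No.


Check all 8 possible truth assignments.
Number of satisfying assignments found: 0.
The formula is unsatisfiable.

No


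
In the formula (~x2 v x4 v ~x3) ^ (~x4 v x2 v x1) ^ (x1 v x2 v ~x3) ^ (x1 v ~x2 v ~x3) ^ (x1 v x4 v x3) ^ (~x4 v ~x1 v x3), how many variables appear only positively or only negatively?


A pure literal appears in only one polarity across all clauses.
No pure literals found.
Count = 0.

0


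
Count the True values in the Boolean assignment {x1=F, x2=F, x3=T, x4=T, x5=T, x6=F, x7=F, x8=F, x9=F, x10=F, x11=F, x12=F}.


The weight is the number of variables assigned True.
True variables: x3, x4, x5.
Weight = 3.

3


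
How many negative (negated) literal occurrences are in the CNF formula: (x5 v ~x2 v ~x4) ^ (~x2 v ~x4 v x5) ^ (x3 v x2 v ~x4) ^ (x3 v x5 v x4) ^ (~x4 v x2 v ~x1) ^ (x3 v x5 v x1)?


Scan each clause for negated literals.
Clause 1: 2 negative; Clause 2: 2 negative; Clause 3: 1 negative; Clause 4: 0 negative; Clause 5: 2 negative; Clause 6: 0 negative.
Total negative literal occurrences = 7.

7


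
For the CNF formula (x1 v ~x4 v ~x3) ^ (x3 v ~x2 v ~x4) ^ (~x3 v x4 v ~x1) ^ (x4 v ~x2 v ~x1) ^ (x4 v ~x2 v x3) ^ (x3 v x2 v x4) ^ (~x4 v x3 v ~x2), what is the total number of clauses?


Each group enclosed in parentheses joined by ^ is one clause.
Counting the conjuncts: 7 clauses.

7


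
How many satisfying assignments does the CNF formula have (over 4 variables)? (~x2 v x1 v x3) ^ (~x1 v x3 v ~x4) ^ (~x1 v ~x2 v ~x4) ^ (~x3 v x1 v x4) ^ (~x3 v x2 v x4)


Enumerate all 16 truth assignments over 4 variables.
Test each against every clause.
Satisfying assignments found: 8.

8


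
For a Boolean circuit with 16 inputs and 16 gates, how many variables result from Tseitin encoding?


The Tseitin transformation introduces one auxiliary variable per gate.
Total variables = inputs + gates = 16 + 16 = 32.

32


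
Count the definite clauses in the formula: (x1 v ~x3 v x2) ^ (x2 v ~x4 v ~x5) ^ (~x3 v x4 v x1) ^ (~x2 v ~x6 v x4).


A definite clause has exactly one positive literal.
Clause 1: 2 positive -> not definite
Clause 2: 1 positive -> definite
Clause 3: 2 positive -> not definite
Clause 4: 1 positive -> definite
Definite clause count = 2.

2


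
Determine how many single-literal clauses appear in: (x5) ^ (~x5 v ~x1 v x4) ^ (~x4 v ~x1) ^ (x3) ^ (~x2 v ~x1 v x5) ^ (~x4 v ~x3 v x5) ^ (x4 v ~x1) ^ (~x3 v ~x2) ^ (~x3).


A unit clause contains exactly one literal.
Unit clauses found: (x5), (x3), (~x3).
Count = 3.

3


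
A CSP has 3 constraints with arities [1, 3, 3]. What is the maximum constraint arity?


The arities are: 1, 3, 3.
Scan for the maximum value.
Maximum arity = 3.

3


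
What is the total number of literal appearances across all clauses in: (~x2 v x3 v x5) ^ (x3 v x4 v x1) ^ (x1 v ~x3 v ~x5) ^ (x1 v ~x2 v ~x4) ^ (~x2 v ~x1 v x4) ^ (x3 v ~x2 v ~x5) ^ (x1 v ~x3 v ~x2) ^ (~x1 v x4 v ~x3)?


Clause lengths: 3, 3, 3, 3, 3, 3, 3, 3.
Sum = 3 + 3 + 3 + 3 + 3 + 3 + 3 + 3 = 24.

24


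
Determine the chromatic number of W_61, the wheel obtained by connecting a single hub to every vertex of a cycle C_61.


W_61 consists of the cycle C_61 together with a hub vertex adjacent to every cycle vertex.
The cycle C_61 needs 3 colors (odd cycle -> 3).
The hub is adjacent to every cycle vertex, so it must receive a new color distinct from all of them.
Chromatic number = 3 + 1 = 4.

4


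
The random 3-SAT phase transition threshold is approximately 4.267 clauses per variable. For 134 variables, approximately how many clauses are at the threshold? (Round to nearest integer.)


The 3-SAT phase transition occurs at approximately 4.267 clauses per variable.
m = 4.267 * 134 = 571.778.
Rounded to nearest integer: 572.

572


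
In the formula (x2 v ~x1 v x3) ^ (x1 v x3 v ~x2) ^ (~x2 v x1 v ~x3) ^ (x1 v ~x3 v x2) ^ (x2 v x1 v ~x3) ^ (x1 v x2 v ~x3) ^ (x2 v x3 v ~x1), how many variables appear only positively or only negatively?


A pure literal appears in only one polarity across all clauses.
No pure literals found.
Count = 0.

0


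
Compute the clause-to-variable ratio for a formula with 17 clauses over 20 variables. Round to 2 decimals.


Clause-to-variable ratio = clauses / variables.
17 / 20 = 0.85.

0.85


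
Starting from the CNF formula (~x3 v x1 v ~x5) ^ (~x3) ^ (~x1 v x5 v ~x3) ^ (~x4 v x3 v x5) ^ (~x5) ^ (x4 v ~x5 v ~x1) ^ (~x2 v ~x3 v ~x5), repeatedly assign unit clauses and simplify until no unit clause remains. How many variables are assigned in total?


Unit propagation repeatedly assigns the literal in any unit clause, then simplifies.
Assignments in order: x3 = F, x5 = F, x4 = F.
No further unit clauses remain.
Total variables assigned = 3.

3
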